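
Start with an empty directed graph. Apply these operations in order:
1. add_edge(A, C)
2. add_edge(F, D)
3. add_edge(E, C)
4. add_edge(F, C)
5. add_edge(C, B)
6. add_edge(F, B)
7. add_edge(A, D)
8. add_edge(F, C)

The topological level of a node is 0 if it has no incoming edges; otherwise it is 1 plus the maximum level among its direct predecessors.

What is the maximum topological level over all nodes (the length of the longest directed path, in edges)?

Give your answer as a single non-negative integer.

Answer: 2

Derivation:
Op 1: add_edge(A, C). Edges now: 1
Op 2: add_edge(F, D). Edges now: 2
Op 3: add_edge(E, C). Edges now: 3
Op 4: add_edge(F, C). Edges now: 4
Op 5: add_edge(C, B). Edges now: 5
Op 6: add_edge(F, B). Edges now: 6
Op 7: add_edge(A, D). Edges now: 7
Op 8: add_edge(F, C) (duplicate, no change). Edges now: 7
Compute levels (Kahn BFS):
  sources (in-degree 0): A, E, F
  process A: level=0
    A->C: in-degree(C)=2, level(C)>=1
    A->D: in-degree(D)=1, level(D)>=1
  process E: level=0
    E->C: in-degree(C)=1, level(C)>=1
  process F: level=0
    F->B: in-degree(B)=1, level(B)>=1
    F->C: in-degree(C)=0, level(C)=1, enqueue
    F->D: in-degree(D)=0, level(D)=1, enqueue
  process C: level=1
    C->B: in-degree(B)=0, level(B)=2, enqueue
  process D: level=1
  process B: level=2
All levels: A:0, B:2, C:1, D:1, E:0, F:0
max level = 2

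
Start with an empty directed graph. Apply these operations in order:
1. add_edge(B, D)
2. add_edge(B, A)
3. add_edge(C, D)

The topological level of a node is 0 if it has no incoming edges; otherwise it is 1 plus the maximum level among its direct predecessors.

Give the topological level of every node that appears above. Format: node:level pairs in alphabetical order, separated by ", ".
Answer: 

Answer: A:1, B:0, C:0, D:1

Derivation:
Op 1: add_edge(B, D). Edges now: 1
Op 2: add_edge(B, A). Edges now: 2
Op 3: add_edge(C, D). Edges now: 3
Compute levels (Kahn BFS):
  sources (in-degree 0): B, C
  process B: level=0
    B->A: in-degree(A)=0, level(A)=1, enqueue
    B->D: in-degree(D)=1, level(D)>=1
  process C: level=0
    C->D: in-degree(D)=0, level(D)=1, enqueue
  process A: level=1
  process D: level=1
All levels: A:1, B:0, C:0, D:1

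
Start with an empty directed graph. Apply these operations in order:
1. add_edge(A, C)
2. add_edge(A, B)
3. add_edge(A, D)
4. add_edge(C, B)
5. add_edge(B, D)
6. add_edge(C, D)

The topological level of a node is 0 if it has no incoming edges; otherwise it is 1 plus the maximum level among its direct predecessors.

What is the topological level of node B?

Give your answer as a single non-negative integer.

Answer: 2

Derivation:
Op 1: add_edge(A, C). Edges now: 1
Op 2: add_edge(A, B). Edges now: 2
Op 3: add_edge(A, D). Edges now: 3
Op 4: add_edge(C, B). Edges now: 4
Op 5: add_edge(B, D). Edges now: 5
Op 6: add_edge(C, D). Edges now: 6
Compute levels (Kahn BFS):
  sources (in-degree 0): A
  process A: level=0
    A->B: in-degree(B)=1, level(B)>=1
    A->C: in-degree(C)=0, level(C)=1, enqueue
    A->D: in-degree(D)=2, level(D)>=1
  process C: level=1
    C->B: in-degree(B)=0, level(B)=2, enqueue
    C->D: in-degree(D)=1, level(D)>=2
  process B: level=2
    B->D: in-degree(D)=0, level(D)=3, enqueue
  process D: level=3
All levels: A:0, B:2, C:1, D:3
level(B) = 2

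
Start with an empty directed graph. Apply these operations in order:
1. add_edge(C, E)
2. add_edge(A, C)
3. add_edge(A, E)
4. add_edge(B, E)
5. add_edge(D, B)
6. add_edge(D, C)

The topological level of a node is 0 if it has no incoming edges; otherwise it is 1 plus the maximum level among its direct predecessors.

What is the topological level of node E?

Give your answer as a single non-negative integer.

Answer: 2

Derivation:
Op 1: add_edge(C, E). Edges now: 1
Op 2: add_edge(A, C). Edges now: 2
Op 3: add_edge(A, E). Edges now: 3
Op 4: add_edge(B, E). Edges now: 4
Op 5: add_edge(D, B). Edges now: 5
Op 6: add_edge(D, C). Edges now: 6
Compute levels (Kahn BFS):
  sources (in-degree 0): A, D
  process A: level=0
    A->C: in-degree(C)=1, level(C)>=1
    A->E: in-degree(E)=2, level(E)>=1
  process D: level=0
    D->B: in-degree(B)=0, level(B)=1, enqueue
    D->C: in-degree(C)=0, level(C)=1, enqueue
  process B: level=1
    B->E: in-degree(E)=1, level(E)>=2
  process C: level=1
    C->E: in-degree(E)=0, level(E)=2, enqueue
  process E: level=2
All levels: A:0, B:1, C:1, D:0, E:2
level(E) = 2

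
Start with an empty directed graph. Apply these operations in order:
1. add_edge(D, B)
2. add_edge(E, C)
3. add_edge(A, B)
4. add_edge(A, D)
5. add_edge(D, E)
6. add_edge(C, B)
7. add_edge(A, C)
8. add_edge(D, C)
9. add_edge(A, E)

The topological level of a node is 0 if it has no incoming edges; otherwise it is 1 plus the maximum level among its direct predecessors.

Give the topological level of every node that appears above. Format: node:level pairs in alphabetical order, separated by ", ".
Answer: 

Answer: A:0, B:4, C:3, D:1, E:2

Derivation:
Op 1: add_edge(D, B). Edges now: 1
Op 2: add_edge(E, C). Edges now: 2
Op 3: add_edge(A, B). Edges now: 3
Op 4: add_edge(A, D). Edges now: 4
Op 5: add_edge(D, E). Edges now: 5
Op 6: add_edge(C, B). Edges now: 6
Op 7: add_edge(A, C). Edges now: 7
Op 8: add_edge(D, C). Edges now: 8
Op 9: add_edge(A, E). Edges now: 9
Compute levels (Kahn BFS):
  sources (in-degree 0): A
  process A: level=0
    A->B: in-degree(B)=2, level(B)>=1
    A->C: in-degree(C)=2, level(C)>=1
    A->D: in-degree(D)=0, level(D)=1, enqueue
    A->E: in-degree(E)=1, level(E)>=1
  process D: level=1
    D->B: in-degree(B)=1, level(B)>=2
    D->C: in-degree(C)=1, level(C)>=2
    D->E: in-degree(E)=0, level(E)=2, enqueue
  process E: level=2
    E->C: in-degree(C)=0, level(C)=3, enqueue
  process C: level=3
    C->B: in-degree(B)=0, level(B)=4, enqueue
  process B: level=4
All levels: A:0, B:4, C:3, D:1, E:2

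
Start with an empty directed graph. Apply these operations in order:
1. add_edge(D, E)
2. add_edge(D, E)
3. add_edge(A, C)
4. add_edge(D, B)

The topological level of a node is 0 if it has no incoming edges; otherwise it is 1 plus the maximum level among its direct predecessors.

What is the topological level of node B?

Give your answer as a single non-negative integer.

Op 1: add_edge(D, E). Edges now: 1
Op 2: add_edge(D, E) (duplicate, no change). Edges now: 1
Op 3: add_edge(A, C). Edges now: 2
Op 4: add_edge(D, B). Edges now: 3
Compute levels (Kahn BFS):
  sources (in-degree 0): A, D
  process A: level=0
    A->C: in-degree(C)=0, level(C)=1, enqueue
  process D: level=0
    D->B: in-degree(B)=0, level(B)=1, enqueue
    D->E: in-degree(E)=0, level(E)=1, enqueue
  process C: level=1
  process B: level=1
  process E: level=1
All levels: A:0, B:1, C:1, D:0, E:1
level(B) = 1

Answer: 1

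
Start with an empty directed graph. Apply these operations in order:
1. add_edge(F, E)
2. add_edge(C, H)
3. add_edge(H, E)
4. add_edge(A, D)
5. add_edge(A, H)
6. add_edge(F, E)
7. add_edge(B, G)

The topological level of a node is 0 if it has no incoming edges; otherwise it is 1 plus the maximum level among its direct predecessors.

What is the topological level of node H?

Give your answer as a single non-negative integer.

Answer: 1

Derivation:
Op 1: add_edge(F, E). Edges now: 1
Op 2: add_edge(C, H). Edges now: 2
Op 3: add_edge(H, E). Edges now: 3
Op 4: add_edge(A, D). Edges now: 4
Op 5: add_edge(A, H). Edges now: 5
Op 6: add_edge(F, E) (duplicate, no change). Edges now: 5
Op 7: add_edge(B, G). Edges now: 6
Compute levels (Kahn BFS):
  sources (in-degree 0): A, B, C, F
  process A: level=0
    A->D: in-degree(D)=0, level(D)=1, enqueue
    A->H: in-degree(H)=1, level(H)>=1
  process B: level=0
    B->G: in-degree(G)=0, level(G)=1, enqueue
  process C: level=0
    C->H: in-degree(H)=0, level(H)=1, enqueue
  process F: level=0
    F->E: in-degree(E)=1, level(E)>=1
  process D: level=1
  process G: level=1
  process H: level=1
    H->E: in-degree(E)=0, level(E)=2, enqueue
  process E: level=2
All levels: A:0, B:0, C:0, D:1, E:2, F:0, G:1, H:1
level(H) = 1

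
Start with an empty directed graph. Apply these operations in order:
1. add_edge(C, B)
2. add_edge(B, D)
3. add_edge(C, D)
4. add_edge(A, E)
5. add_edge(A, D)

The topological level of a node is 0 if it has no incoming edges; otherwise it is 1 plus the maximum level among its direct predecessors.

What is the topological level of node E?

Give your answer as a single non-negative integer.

Answer: 1

Derivation:
Op 1: add_edge(C, B). Edges now: 1
Op 2: add_edge(B, D). Edges now: 2
Op 3: add_edge(C, D). Edges now: 3
Op 4: add_edge(A, E). Edges now: 4
Op 5: add_edge(A, D). Edges now: 5
Compute levels (Kahn BFS):
  sources (in-degree 0): A, C
  process A: level=0
    A->D: in-degree(D)=2, level(D)>=1
    A->E: in-degree(E)=0, level(E)=1, enqueue
  process C: level=0
    C->B: in-degree(B)=0, level(B)=1, enqueue
    C->D: in-degree(D)=1, level(D)>=1
  process E: level=1
  process B: level=1
    B->D: in-degree(D)=0, level(D)=2, enqueue
  process D: level=2
All levels: A:0, B:1, C:0, D:2, E:1
level(E) = 1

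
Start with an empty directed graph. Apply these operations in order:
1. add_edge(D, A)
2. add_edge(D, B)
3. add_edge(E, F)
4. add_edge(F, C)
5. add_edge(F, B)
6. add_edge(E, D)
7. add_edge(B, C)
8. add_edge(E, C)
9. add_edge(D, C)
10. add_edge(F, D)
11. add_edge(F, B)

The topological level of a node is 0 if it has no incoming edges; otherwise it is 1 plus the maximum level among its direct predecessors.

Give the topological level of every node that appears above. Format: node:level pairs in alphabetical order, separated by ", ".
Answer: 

Op 1: add_edge(D, A). Edges now: 1
Op 2: add_edge(D, B). Edges now: 2
Op 3: add_edge(E, F). Edges now: 3
Op 4: add_edge(F, C). Edges now: 4
Op 5: add_edge(F, B). Edges now: 5
Op 6: add_edge(E, D). Edges now: 6
Op 7: add_edge(B, C). Edges now: 7
Op 8: add_edge(E, C). Edges now: 8
Op 9: add_edge(D, C). Edges now: 9
Op 10: add_edge(F, D). Edges now: 10
Op 11: add_edge(F, B) (duplicate, no change). Edges now: 10
Compute levels (Kahn BFS):
  sources (in-degree 0): E
  process E: level=0
    E->C: in-degree(C)=3, level(C)>=1
    E->D: in-degree(D)=1, level(D)>=1
    E->F: in-degree(F)=0, level(F)=1, enqueue
  process F: level=1
    F->B: in-degree(B)=1, level(B)>=2
    F->C: in-degree(C)=2, level(C)>=2
    F->D: in-degree(D)=0, level(D)=2, enqueue
  process D: level=2
    D->A: in-degree(A)=0, level(A)=3, enqueue
    D->B: in-degree(B)=0, level(B)=3, enqueue
    D->C: in-degree(C)=1, level(C)>=3
  process A: level=3
  process B: level=3
    B->C: in-degree(C)=0, level(C)=4, enqueue
  process C: level=4
All levels: A:3, B:3, C:4, D:2, E:0, F:1

Answer: A:3, B:3, C:4, D:2, E:0, F:1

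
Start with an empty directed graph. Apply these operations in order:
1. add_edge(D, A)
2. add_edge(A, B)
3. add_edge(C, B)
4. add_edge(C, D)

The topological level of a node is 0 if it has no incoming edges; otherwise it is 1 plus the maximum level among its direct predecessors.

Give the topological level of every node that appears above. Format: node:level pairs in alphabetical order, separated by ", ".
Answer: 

Op 1: add_edge(D, A). Edges now: 1
Op 2: add_edge(A, B). Edges now: 2
Op 3: add_edge(C, B). Edges now: 3
Op 4: add_edge(C, D). Edges now: 4
Compute levels (Kahn BFS):
  sources (in-degree 0): C
  process C: level=0
    C->B: in-degree(B)=1, level(B)>=1
    C->D: in-degree(D)=0, level(D)=1, enqueue
  process D: level=1
    D->A: in-degree(A)=0, level(A)=2, enqueue
  process A: level=2
    A->B: in-degree(B)=0, level(B)=3, enqueue
  process B: level=3
All levels: A:2, B:3, C:0, D:1

Answer: A:2, B:3, C:0, D:1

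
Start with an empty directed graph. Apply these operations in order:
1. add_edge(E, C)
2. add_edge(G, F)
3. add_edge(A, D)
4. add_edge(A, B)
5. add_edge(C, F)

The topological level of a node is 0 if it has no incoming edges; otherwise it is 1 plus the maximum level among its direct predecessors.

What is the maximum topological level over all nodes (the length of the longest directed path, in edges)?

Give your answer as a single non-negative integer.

Op 1: add_edge(E, C). Edges now: 1
Op 2: add_edge(G, F). Edges now: 2
Op 3: add_edge(A, D). Edges now: 3
Op 4: add_edge(A, B). Edges now: 4
Op 5: add_edge(C, F). Edges now: 5
Compute levels (Kahn BFS):
  sources (in-degree 0): A, E, G
  process A: level=0
    A->B: in-degree(B)=0, level(B)=1, enqueue
    A->D: in-degree(D)=0, level(D)=1, enqueue
  process E: level=0
    E->C: in-degree(C)=0, level(C)=1, enqueue
  process G: level=0
    G->F: in-degree(F)=1, level(F)>=1
  process B: level=1
  process D: level=1
  process C: level=1
    C->F: in-degree(F)=0, level(F)=2, enqueue
  process F: level=2
All levels: A:0, B:1, C:1, D:1, E:0, F:2, G:0
max level = 2

Answer: 2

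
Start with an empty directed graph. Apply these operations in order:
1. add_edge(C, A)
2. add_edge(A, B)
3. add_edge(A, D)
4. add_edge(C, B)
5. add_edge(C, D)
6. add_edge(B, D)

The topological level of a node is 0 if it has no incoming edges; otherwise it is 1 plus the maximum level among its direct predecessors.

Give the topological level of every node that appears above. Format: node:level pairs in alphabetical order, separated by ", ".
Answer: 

Answer: A:1, B:2, C:0, D:3

Derivation:
Op 1: add_edge(C, A). Edges now: 1
Op 2: add_edge(A, B). Edges now: 2
Op 3: add_edge(A, D). Edges now: 3
Op 4: add_edge(C, B). Edges now: 4
Op 5: add_edge(C, D). Edges now: 5
Op 6: add_edge(B, D). Edges now: 6
Compute levels (Kahn BFS):
  sources (in-degree 0): C
  process C: level=0
    C->A: in-degree(A)=0, level(A)=1, enqueue
    C->B: in-degree(B)=1, level(B)>=1
    C->D: in-degree(D)=2, level(D)>=1
  process A: level=1
    A->B: in-degree(B)=0, level(B)=2, enqueue
    A->D: in-degree(D)=1, level(D)>=2
  process B: level=2
    B->D: in-degree(D)=0, level(D)=3, enqueue
  process D: level=3
All levels: A:1, B:2, C:0, D:3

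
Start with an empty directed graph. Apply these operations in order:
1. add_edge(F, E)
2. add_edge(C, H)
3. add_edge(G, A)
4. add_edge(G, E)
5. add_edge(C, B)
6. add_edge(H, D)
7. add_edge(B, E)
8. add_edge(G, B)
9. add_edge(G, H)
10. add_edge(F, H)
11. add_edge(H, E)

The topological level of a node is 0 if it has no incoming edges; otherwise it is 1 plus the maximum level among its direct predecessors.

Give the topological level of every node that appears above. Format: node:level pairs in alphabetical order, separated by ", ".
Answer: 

Answer: A:1, B:1, C:0, D:2, E:2, F:0, G:0, H:1

Derivation:
Op 1: add_edge(F, E). Edges now: 1
Op 2: add_edge(C, H). Edges now: 2
Op 3: add_edge(G, A). Edges now: 3
Op 4: add_edge(G, E). Edges now: 4
Op 5: add_edge(C, B). Edges now: 5
Op 6: add_edge(H, D). Edges now: 6
Op 7: add_edge(B, E). Edges now: 7
Op 8: add_edge(G, B). Edges now: 8
Op 9: add_edge(G, H). Edges now: 9
Op 10: add_edge(F, H). Edges now: 10
Op 11: add_edge(H, E). Edges now: 11
Compute levels (Kahn BFS):
  sources (in-degree 0): C, F, G
  process C: level=0
    C->B: in-degree(B)=1, level(B)>=1
    C->H: in-degree(H)=2, level(H)>=1
  process F: level=0
    F->E: in-degree(E)=3, level(E)>=1
    F->H: in-degree(H)=1, level(H)>=1
  process G: level=0
    G->A: in-degree(A)=0, level(A)=1, enqueue
    G->B: in-degree(B)=0, level(B)=1, enqueue
    G->E: in-degree(E)=2, level(E)>=1
    G->H: in-degree(H)=0, level(H)=1, enqueue
  process A: level=1
  process B: level=1
    B->E: in-degree(E)=1, level(E)>=2
  process H: level=1
    H->D: in-degree(D)=0, level(D)=2, enqueue
    H->E: in-degree(E)=0, level(E)=2, enqueue
  process D: level=2
  process E: level=2
All levels: A:1, B:1, C:0, D:2, E:2, F:0, G:0, H:1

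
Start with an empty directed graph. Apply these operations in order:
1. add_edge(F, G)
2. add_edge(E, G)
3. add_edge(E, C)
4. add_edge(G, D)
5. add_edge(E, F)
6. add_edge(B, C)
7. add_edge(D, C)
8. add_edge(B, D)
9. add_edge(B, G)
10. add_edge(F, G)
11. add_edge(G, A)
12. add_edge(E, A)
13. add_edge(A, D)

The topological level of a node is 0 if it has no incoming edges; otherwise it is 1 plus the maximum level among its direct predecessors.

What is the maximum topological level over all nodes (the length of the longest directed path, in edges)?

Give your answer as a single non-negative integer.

Op 1: add_edge(F, G). Edges now: 1
Op 2: add_edge(E, G). Edges now: 2
Op 3: add_edge(E, C). Edges now: 3
Op 4: add_edge(G, D). Edges now: 4
Op 5: add_edge(E, F). Edges now: 5
Op 6: add_edge(B, C). Edges now: 6
Op 7: add_edge(D, C). Edges now: 7
Op 8: add_edge(B, D). Edges now: 8
Op 9: add_edge(B, G). Edges now: 9
Op 10: add_edge(F, G) (duplicate, no change). Edges now: 9
Op 11: add_edge(G, A). Edges now: 10
Op 12: add_edge(E, A). Edges now: 11
Op 13: add_edge(A, D). Edges now: 12
Compute levels (Kahn BFS):
  sources (in-degree 0): B, E
  process B: level=0
    B->C: in-degree(C)=2, level(C)>=1
    B->D: in-degree(D)=2, level(D)>=1
    B->G: in-degree(G)=2, level(G)>=1
  process E: level=0
    E->A: in-degree(A)=1, level(A)>=1
    E->C: in-degree(C)=1, level(C)>=1
    E->F: in-degree(F)=0, level(F)=1, enqueue
    E->G: in-degree(G)=1, level(G)>=1
  process F: level=1
    F->G: in-degree(G)=0, level(G)=2, enqueue
  process G: level=2
    G->A: in-degree(A)=0, level(A)=3, enqueue
    G->D: in-degree(D)=1, level(D)>=3
  process A: level=3
    A->D: in-degree(D)=0, level(D)=4, enqueue
  process D: level=4
    D->C: in-degree(C)=0, level(C)=5, enqueue
  process C: level=5
All levels: A:3, B:0, C:5, D:4, E:0, F:1, G:2
max level = 5

Answer: 5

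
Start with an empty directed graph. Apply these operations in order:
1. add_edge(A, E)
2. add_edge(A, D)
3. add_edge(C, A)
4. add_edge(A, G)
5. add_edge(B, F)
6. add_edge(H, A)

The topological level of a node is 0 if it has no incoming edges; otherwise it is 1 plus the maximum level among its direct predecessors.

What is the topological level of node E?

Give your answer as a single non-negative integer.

Answer: 2

Derivation:
Op 1: add_edge(A, E). Edges now: 1
Op 2: add_edge(A, D). Edges now: 2
Op 3: add_edge(C, A). Edges now: 3
Op 4: add_edge(A, G). Edges now: 4
Op 5: add_edge(B, F). Edges now: 5
Op 6: add_edge(H, A). Edges now: 6
Compute levels (Kahn BFS):
  sources (in-degree 0): B, C, H
  process B: level=0
    B->F: in-degree(F)=0, level(F)=1, enqueue
  process C: level=0
    C->A: in-degree(A)=1, level(A)>=1
  process H: level=0
    H->A: in-degree(A)=0, level(A)=1, enqueue
  process F: level=1
  process A: level=1
    A->D: in-degree(D)=0, level(D)=2, enqueue
    A->E: in-degree(E)=0, level(E)=2, enqueue
    A->G: in-degree(G)=0, level(G)=2, enqueue
  process D: level=2
  process E: level=2
  process G: level=2
All levels: A:1, B:0, C:0, D:2, E:2, F:1, G:2, H:0
level(E) = 2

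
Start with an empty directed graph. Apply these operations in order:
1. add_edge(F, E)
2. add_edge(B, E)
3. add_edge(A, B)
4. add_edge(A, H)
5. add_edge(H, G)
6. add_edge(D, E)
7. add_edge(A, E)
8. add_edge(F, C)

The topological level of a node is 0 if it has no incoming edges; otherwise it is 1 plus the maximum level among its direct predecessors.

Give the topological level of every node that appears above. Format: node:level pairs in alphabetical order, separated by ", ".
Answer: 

Op 1: add_edge(F, E). Edges now: 1
Op 2: add_edge(B, E). Edges now: 2
Op 3: add_edge(A, B). Edges now: 3
Op 4: add_edge(A, H). Edges now: 4
Op 5: add_edge(H, G). Edges now: 5
Op 6: add_edge(D, E). Edges now: 6
Op 7: add_edge(A, E). Edges now: 7
Op 8: add_edge(F, C). Edges now: 8
Compute levels (Kahn BFS):
  sources (in-degree 0): A, D, F
  process A: level=0
    A->B: in-degree(B)=0, level(B)=1, enqueue
    A->E: in-degree(E)=3, level(E)>=1
    A->H: in-degree(H)=0, level(H)=1, enqueue
  process D: level=0
    D->E: in-degree(E)=2, level(E)>=1
  process F: level=0
    F->C: in-degree(C)=0, level(C)=1, enqueue
    F->E: in-degree(E)=1, level(E)>=1
  process B: level=1
    B->E: in-degree(E)=0, level(E)=2, enqueue
  process H: level=1
    H->G: in-degree(G)=0, level(G)=2, enqueue
  process C: level=1
  process E: level=2
  process G: level=2
All levels: A:0, B:1, C:1, D:0, E:2, F:0, G:2, H:1

Answer: A:0, B:1, C:1, D:0, E:2, F:0, G:2, H:1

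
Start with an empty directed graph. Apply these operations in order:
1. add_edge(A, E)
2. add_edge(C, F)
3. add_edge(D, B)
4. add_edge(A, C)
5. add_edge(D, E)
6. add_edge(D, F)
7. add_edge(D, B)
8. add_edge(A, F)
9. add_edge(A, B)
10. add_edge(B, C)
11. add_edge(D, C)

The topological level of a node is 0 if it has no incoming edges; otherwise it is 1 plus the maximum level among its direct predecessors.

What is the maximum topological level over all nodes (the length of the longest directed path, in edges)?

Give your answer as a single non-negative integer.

Op 1: add_edge(A, E). Edges now: 1
Op 2: add_edge(C, F). Edges now: 2
Op 3: add_edge(D, B). Edges now: 3
Op 4: add_edge(A, C). Edges now: 4
Op 5: add_edge(D, E). Edges now: 5
Op 6: add_edge(D, F). Edges now: 6
Op 7: add_edge(D, B) (duplicate, no change). Edges now: 6
Op 8: add_edge(A, F). Edges now: 7
Op 9: add_edge(A, B). Edges now: 8
Op 10: add_edge(B, C). Edges now: 9
Op 11: add_edge(D, C). Edges now: 10
Compute levels (Kahn BFS):
  sources (in-degree 0): A, D
  process A: level=0
    A->B: in-degree(B)=1, level(B)>=1
    A->C: in-degree(C)=2, level(C)>=1
    A->E: in-degree(E)=1, level(E)>=1
    A->F: in-degree(F)=2, level(F)>=1
  process D: level=0
    D->B: in-degree(B)=0, level(B)=1, enqueue
    D->C: in-degree(C)=1, level(C)>=1
    D->E: in-degree(E)=0, level(E)=1, enqueue
    D->F: in-degree(F)=1, level(F)>=1
  process B: level=1
    B->C: in-degree(C)=0, level(C)=2, enqueue
  process E: level=1
  process C: level=2
    C->F: in-degree(F)=0, level(F)=3, enqueue
  process F: level=3
All levels: A:0, B:1, C:2, D:0, E:1, F:3
max level = 3

Answer: 3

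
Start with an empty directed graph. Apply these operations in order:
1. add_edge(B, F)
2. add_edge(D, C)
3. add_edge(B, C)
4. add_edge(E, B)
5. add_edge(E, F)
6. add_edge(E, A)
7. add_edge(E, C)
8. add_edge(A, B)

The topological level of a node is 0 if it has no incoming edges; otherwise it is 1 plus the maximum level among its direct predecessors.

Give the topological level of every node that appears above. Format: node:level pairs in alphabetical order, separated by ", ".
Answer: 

Answer: A:1, B:2, C:3, D:0, E:0, F:3

Derivation:
Op 1: add_edge(B, F). Edges now: 1
Op 2: add_edge(D, C). Edges now: 2
Op 3: add_edge(B, C). Edges now: 3
Op 4: add_edge(E, B). Edges now: 4
Op 5: add_edge(E, F). Edges now: 5
Op 6: add_edge(E, A). Edges now: 6
Op 7: add_edge(E, C). Edges now: 7
Op 8: add_edge(A, B). Edges now: 8
Compute levels (Kahn BFS):
  sources (in-degree 0): D, E
  process D: level=0
    D->C: in-degree(C)=2, level(C)>=1
  process E: level=0
    E->A: in-degree(A)=0, level(A)=1, enqueue
    E->B: in-degree(B)=1, level(B)>=1
    E->C: in-degree(C)=1, level(C)>=1
    E->F: in-degree(F)=1, level(F)>=1
  process A: level=1
    A->B: in-degree(B)=0, level(B)=2, enqueue
  process B: level=2
    B->C: in-degree(C)=0, level(C)=3, enqueue
    B->F: in-degree(F)=0, level(F)=3, enqueue
  process C: level=3
  process F: level=3
All levels: A:1, B:2, C:3, D:0, E:0, F:3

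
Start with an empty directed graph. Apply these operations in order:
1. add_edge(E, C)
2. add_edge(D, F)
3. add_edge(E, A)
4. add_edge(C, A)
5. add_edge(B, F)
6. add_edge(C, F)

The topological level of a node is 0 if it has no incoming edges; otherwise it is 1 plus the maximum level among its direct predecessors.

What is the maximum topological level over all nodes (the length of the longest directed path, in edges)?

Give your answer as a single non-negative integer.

Answer: 2

Derivation:
Op 1: add_edge(E, C). Edges now: 1
Op 2: add_edge(D, F). Edges now: 2
Op 3: add_edge(E, A). Edges now: 3
Op 4: add_edge(C, A). Edges now: 4
Op 5: add_edge(B, F). Edges now: 5
Op 6: add_edge(C, F). Edges now: 6
Compute levels (Kahn BFS):
  sources (in-degree 0): B, D, E
  process B: level=0
    B->F: in-degree(F)=2, level(F)>=1
  process D: level=0
    D->F: in-degree(F)=1, level(F)>=1
  process E: level=0
    E->A: in-degree(A)=1, level(A)>=1
    E->C: in-degree(C)=0, level(C)=1, enqueue
  process C: level=1
    C->A: in-degree(A)=0, level(A)=2, enqueue
    C->F: in-degree(F)=0, level(F)=2, enqueue
  process A: level=2
  process F: level=2
All levels: A:2, B:0, C:1, D:0, E:0, F:2
max level = 2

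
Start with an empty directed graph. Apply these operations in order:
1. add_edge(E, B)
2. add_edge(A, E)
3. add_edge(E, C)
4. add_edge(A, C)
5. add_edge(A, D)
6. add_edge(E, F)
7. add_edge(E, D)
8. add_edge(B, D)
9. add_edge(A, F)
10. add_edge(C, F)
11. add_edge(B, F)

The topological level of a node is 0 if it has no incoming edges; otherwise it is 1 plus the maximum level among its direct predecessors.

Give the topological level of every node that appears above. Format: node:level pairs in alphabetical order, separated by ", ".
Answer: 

Answer: A:0, B:2, C:2, D:3, E:1, F:3

Derivation:
Op 1: add_edge(E, B). Edges now: 1
Op 2: add_edge(A, E). Edges now: 2
Op 3: add_edge(E, C). Edges now: 3
Op 4: add_edge(A, C). Edges now: 4
Op 5: add_edge(A, D). Edges now: 5
Op 6: add_edge(E, F). Edges now: 6
Op 7: add_edge(E, D). Edges now: 7
Op 8: add_edge(B, D). Edges now: 8
Op 9: add_edge(A, F). Edges now: 9
Op 10: add_edge(C, F). Edges now: 10
Op 11: add_edge(B, F). Edges now: 11
Compute levels (Kahn BFS):
  sources (in-degree 0): A
  process A: level=0
    A->C: in-degree(C)=1, level(C)>=1
    A->D: in-degree(D)=2, level(D)>=1
    A->E: in-degree(E)=0, level(E)=1, enqueue
    A->F: in-degree(F)=3, level(F)>=1
  process E: level=1
    E->B: in-degree(B)=0, level(B)=2, enqueue
    E->C: in-degree(C)=0, level(C)=2, enqueue
    E->D: in-degree(D)=1, level(D)>=2
    E->F: in-degree(F)=2, level(F)>=2
  process B: level=2
    B->D: in-degree(D)=0, level(D)=3, enqueue
    B->F: in-degree(F)=1, level(F)>=3
  process C: level=2
    C->F: in-degree(F)=0, level(F)=3, enqueue
  process D: level=3
  process F: level=3
All levels: A:0, B:2, C:2, D:3, E:1, F:3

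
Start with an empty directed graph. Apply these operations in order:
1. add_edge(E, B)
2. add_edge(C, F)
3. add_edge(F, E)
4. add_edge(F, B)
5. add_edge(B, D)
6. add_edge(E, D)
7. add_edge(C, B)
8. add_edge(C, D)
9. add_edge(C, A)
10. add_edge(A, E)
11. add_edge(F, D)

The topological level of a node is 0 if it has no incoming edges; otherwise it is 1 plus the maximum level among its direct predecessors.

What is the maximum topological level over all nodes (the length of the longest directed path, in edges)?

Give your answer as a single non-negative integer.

Op 1: add_edge(E, B). Edges now: 1
Op 2: add_edge(C, F). Edges now: 2
Op 3: add_edge(F, E). Edges now: 3
Op 4: add_edge(F, B). Edges now: 4
Op 5: add_edge(B, D). Edges now: 5
Op 6: add_edge(E, D). Edges now: 6
Op 7: add_edge(C, B). Edges now: 7
Op 8: add_edge(C, D). Edges now: 8
Op 9: add_edge(C, A). Edges now: 9
Op 10: add_edge(A, E). Edges now: 10
Op 11: add_edge(F, D). Edges now: 11
Compute levels (Kahn BFS):
  sources (in-degree 0): C
  process C: level=0
    C->A: in-degree(A)=0, level(A)=1, enqueue
    C->B: in-degree(B)=2, level(B)>=1
    C->D: in-degree(D)=3, level(D)>=1
    C->F: in-degree(F)=0, level(F)=1, enqueue
  process A: level=1
    A->E: in-degree(E)=1, level(E)>=2
  process F: level=1
    F->B: in-degree(B)=1, level(B)>=2
    F->D: in-degree(D)=2, level(D)>=2
    F->E: in-degree(E)=0, level(E)=2, enqueue
  process E: level=2
    E->B: in-degree(B)=0, level(B)=3, enqueue
    E->D: in-degree(D)=1, level(D)>=3
  process B: level=3
    B->D: in-degree(D)=0, level(D)=4, enqueue
  process D: level=4
All levels: A:1, B:3, C:0, D:4, E:2, F:1
max level = 4

Answer: 4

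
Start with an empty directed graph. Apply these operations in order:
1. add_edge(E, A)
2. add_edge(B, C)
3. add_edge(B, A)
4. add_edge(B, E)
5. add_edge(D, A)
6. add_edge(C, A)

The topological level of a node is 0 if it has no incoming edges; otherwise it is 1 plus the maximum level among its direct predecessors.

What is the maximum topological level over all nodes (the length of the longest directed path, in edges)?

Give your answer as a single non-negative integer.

Answer: 2

Derivation:
Op 1: add_edge(E, A). Edges now: 1
Op 2: add_edge(B, C). Edges now: 2
Op 3: add_edge(B, A). Edges now: 3
Op 4: add_edge(B, E). Edges now: 4
Op 5: add_edge(D, A). Edges now: 5
Op 6: add_edge(C, A). Edges now: 6
Compute levels (Kahn BFS):
  sources (in-degree 0): B, D
  process B: level=0
    B->A: in-degree(A)=3, level(A)>=1
    B->C: in-degree(C)=0, level(C)=1, enqueue
    B->E: in-degree(E)=0, level(E)=1, enqueue
  process D: level=0
    D->A: in-degree(A)=2, level(A)>=1
  process C: level=1
    C->A: in-degree(A)=1, level(A)>=2
  process E: level=1
    E->A: in-degree(A)=0, level(A)=2, enqueue
  process A: level=2
All levels: A:2, B:0, C:1, D:0, E:1
max level = 2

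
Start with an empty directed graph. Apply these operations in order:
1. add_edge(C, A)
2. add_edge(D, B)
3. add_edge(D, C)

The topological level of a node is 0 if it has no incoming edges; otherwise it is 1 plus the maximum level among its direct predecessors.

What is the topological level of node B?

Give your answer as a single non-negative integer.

Answer: 1

Derivation:
Op 1: add_edge(C, A). Edges now: 1
Op 2: add_edge(D, B). Edges now: 2
Op 3: add_edge(D, C). Edges now: 3
Compute levels (Kahn BFS):
  sources (in-degree 0): D
  process D: level=0
    D->B: in-degree(B)=0, level(B)=1, enqueue
    D->C: in-degree(C)=0, level(C)=1, enqueue
  process B: level=1
  process C: level=1
    C->A: in-degree(A)=0, level(A)=2, enqueue
  process A: level=2
All levels: A:2, B:1, C:1, D:0
level(B) = 1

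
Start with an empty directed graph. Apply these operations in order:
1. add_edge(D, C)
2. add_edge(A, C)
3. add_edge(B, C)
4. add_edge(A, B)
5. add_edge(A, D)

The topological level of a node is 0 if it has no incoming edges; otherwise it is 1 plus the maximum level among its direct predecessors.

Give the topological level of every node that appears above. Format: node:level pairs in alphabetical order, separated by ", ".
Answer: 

Op 1: add_edge(D, C). Edges now: 1
Op 2: add_edge(A, C). Edges now: 2
Op 3: add_edge(B, C). Edges now: 3
Op 4: add_edge(A, B). Edges now: 4
Op 5: add_edge(A, D). Edges now: 5
Compute levels (Kahn BFS):
  sources (in-degree 0): A
  process A: level=0
    A->B: in-degree(B)=0, level(B)=1, enqueue
    A->C: in-degree(C)=2, level(C)>=1
    A->D: in-degree(D)=0, level(D)=1, enqueue
  process B: level=1
    B->C: in-degree(C)=1, level(C)>=2
  process D: level=1
    D->C: in-degree(C)=0, level(C)=2, enqueue
  process C: level=2
All levels: A:0, B:1, C:2, D:1

Answer: A:0, B:1, C:2, D:1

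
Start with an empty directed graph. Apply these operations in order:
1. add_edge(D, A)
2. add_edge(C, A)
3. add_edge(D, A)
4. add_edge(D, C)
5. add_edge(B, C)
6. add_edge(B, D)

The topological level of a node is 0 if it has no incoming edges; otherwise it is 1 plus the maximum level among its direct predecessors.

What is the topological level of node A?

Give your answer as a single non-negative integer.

Answer: 3

Derivation:
Op 1: add_edge(D, A). Edges now: 1
Op 2: add_edge(C, A). Edges now: 2
Op 3: add_edge(D, A) (duplicate, no change). Edges now: 2
Op 4: add_edge(D, C). Edges now: 3
Op 5: add_edge(B, C). Edges now: 4
Op 6: add_edge(B, D). Edges now: 5
Compute levels (Kahn BFS):
  sources (in-degree 0): B
  process B: level=0
    B->C: in-degree(C)=1, level(C)>=1
    B->D: in-degree(D)=0, level(D)=1, enqueue
  process D: level=1
    D->A: in-degree(A)=1, level(A)>=2
    D->C: in-degree(C)=0, level(C)=2, enqueue
  process C: level=2
    C->A: in-degree(A)=0, level(A)=3, enqueue
  process A: level=3
All levels: A:3, B:0, C:2, D:1
level(A) = 3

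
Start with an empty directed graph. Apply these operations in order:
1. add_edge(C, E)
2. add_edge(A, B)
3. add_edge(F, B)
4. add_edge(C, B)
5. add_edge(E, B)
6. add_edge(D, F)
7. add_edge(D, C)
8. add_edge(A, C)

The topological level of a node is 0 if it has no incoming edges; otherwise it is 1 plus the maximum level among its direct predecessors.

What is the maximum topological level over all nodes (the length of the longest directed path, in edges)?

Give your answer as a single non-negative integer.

Op 1: add_edge(C, E). Edges now: 1
Op 2: add_edge(A, B). Edges now: 2
Op 3: add_edge(F, B). Edges now: 3
Op 4: add_edge(C, B). Edges now: 4
Op 5: add_edge(E, B). Edges now: 5
Op 6: add_edge(D, F). Edges now: 6
Op 7: add_edge(D, C). Edges now: 7
Op 8: add_edge(A, C). Edges now: 8
Compute levels (Kahn BFS):
  sources (in-degree 0): A, D
  process A: level=0
    A->B: in-degree(B)=3, level(B)>=1
    A->C: in-degree(C)=1, level(C)>=1
  process D: level=0
    D->C: in-degree(C)=0, level(C)=1, enqueue
    D->F: in-degree(F)=0, level(F)=1, enqueue
  process C: level=1
    C->B: in-degree(B)=2, level(B)>=2
    C->E: in-degree(E)=0, level(E)=2, enqueue
  process F: level=1
    F->B: in-degree(B)=1, level(B)>=2
  process E: level=2
    E->B: in-degree(B)=0, level(B)=3, enqueue
  process B: level=3
All levels: A:0, B:3, C:1, D:0, E:2, F:1
max level = 3

Answer: 3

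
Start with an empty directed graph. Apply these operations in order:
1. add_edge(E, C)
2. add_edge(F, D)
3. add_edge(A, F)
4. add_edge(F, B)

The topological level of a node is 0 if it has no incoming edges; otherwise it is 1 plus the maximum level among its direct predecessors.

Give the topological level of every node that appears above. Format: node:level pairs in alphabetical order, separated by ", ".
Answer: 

Answer: A:0, B:2, C:1, D:2, E:0, F:1

Derivation:
Op 1: add_edge(E, C). Edges now: 1
Op 2: add_edge(F, D). Edges now: 2
Op 3: add_edge(A, F). Edges now: 3
Op 4: add_edge(F, B). Edges now: 4
Compute levels (Kahn BFS):
  sources (in-degree 0): A, E
  process A: level=0
    A->F: in-degree(F)=0, level(F)=1, enqueue
  process E: level=0
    E->C: in-degree(C)=0, level(C)=1, enqueue
  process F: level=1
    F->B: in-degree(B)=0, level(B)=2, enqueue
    F->D: in-degree(D)=0, level(D)=2, enqueue
  process C: level=1
  process B: level=2
  process D: level=2
All levels: A:0, B:2, C:1, D:2, E:0, F:1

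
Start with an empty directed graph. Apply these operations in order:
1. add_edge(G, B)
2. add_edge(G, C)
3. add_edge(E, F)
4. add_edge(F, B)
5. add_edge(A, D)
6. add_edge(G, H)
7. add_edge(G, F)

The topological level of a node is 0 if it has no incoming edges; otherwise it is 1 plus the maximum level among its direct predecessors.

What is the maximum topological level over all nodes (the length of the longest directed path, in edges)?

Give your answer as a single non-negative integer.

Op 1: add_edge(G, B). Edges now: 1
Op 2: add_edge(G, C). Edges now: 2
Op 3: add_edge(E, F). Edges now: 3
Op 4: add_edge(F, B). Edges now: 4
Op 5: add_edge(A, D). Edges now: 5
Op 6: add_edge(G, H). Edges now: 6
Op 7: add_edge(G, F). Edges now: 7
Compute levels (Kahn BFS):
  sources (in-degree 0): A, E, G
  process A: level=0
    A->D: in-degree(D)=0, level(D)=1, enqueue
  process E: level=0
    E->F: in-degree(F)=1, level(F)>=1
  process G: level=0
    G->B: in-degree(B)=1, level(B)>=1
    G->C: in-degree(C)=0, level(C)=1, enqueue
    G->F: in-degree(F)=0, level(F)=1, enqueue
    G->H: in-degree(H)=0, level(H)=1, enqueue
  process D: level=1
  process C: level=1
  process F: level=1
    F->B: in-degree(B)=0, level(B)=2, enqueue
  process H: level=1
  process B: level=2
All levels: A:0, B:2, C:1, D:1, E:0, F:1, G:0, H:1
max level = 2

Answer: 2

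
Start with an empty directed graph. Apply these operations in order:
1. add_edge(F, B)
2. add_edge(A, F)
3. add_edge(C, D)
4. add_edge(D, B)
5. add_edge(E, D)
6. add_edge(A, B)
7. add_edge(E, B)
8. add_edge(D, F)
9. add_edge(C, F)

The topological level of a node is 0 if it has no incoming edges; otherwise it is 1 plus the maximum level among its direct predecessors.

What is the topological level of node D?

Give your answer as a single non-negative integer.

Op 1: add_edge(F, B). Edges now: 1
Op 2: add_edge(A, F). Edges now: 2
Op 3: add_edge(C, D). Edges now: 3
Op 4: add_edge(D, B). Edges now: 4
Op 5: add_edge(E, D). Edges now: 5
Op 6: add_edge(A, B). Edges now: 6
Op 7: add_edge(E, B). Edges now: 7
Op 8: add_edge(D, F). Edges now: 8
Op 9: add_edge(C, F). Edges now: 9
Compute levels (Kahn BFS):
  sources (in-degree 0): A, C, E
  process A: level=0
    A->B: in-degree(B)=3, level(B)>=1
    A->F: in-degree(F)=2, level(F)>=1
  process C: level=0
    C->D: in-degree(D)=1, level(D)>=1
    C->F: in-degree(F)=1, level(F)>=1
  process E: level=0
    E->B: in-degree(B)=2, level(B)>=1
    E->D: in-degree(D)=0, level(D)=1, enqueue
  process D: level=1
    D->B: in-degree(B)=1, level(B)>=2
    D->F: in-degree(F)=0, level(F)=2, enqueue
  process F: level=2
    F->B: in-degree(B)=0, level(B)=3, enqueue
  process B: level=3
All levels: A:0, B:3, C:0, D:1, E:0, F:2
level(D) = 1

Answer: 1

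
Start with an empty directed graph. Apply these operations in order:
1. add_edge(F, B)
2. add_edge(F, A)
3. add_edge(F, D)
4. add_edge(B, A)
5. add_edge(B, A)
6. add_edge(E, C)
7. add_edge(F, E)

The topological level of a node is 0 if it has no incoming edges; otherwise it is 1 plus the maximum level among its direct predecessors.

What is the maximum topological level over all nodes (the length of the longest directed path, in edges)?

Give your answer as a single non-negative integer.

Answer: 2

Derivation:
Op 1: add_edge(F, B). Edges now: 1
Op 2: add_edge(F, A). Edges now: 2
Op 3: add_edge(F, D). Edges now: 3
Op 4: add_edge(B, A). Edges now: 4
Op 5: add_edge(B, A) (duplicate, no change). Edges now: 4
Op 6: add_edge(E, C). Edges now: 5
Op 7: add_edge(F, E). Edges now: 6
Compute levels (Kahn BFS):
  sources (in-degree 0): F
  process F: level=0
    F->A: in-degree(A)=1, level(A)>=1
    F->B: in-degree(B)=0, level(B)=1, enqueue
    F->D: in-degree(D)=0, level(D)=1, enqueue
    F->E: in-degree(E)=0, level(E)=1, enqueue
  process B: level=1
    B->A: in-degree(A)=0, level(A)=2, enqueue
  process D: level=1
  process E: level=1
    E->C: in-degree(C)=0, level(C)=2, enqueue
  process A: level=2
  process C: level=2
All levels: A:2, B:1, C:2, D:1, E:1, F:0
max level = 2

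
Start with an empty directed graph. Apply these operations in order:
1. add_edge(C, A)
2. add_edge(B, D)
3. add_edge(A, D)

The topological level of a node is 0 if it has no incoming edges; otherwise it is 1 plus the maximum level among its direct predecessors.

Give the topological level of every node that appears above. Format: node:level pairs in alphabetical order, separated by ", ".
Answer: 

Op 1: add_edge(C, A). Edges now: 1
Op 2: add_edge(B, D). Edges now: 2
Op 3: add_edge(A, D). Edges now: 3
Compute levels (Kahn BFS):
  sources (in-degree 0): B, C
  process B: level=0
    B->D: in-degree(D)=1, level(D)>=1
  process C: level=0
    C->A: in-degree(A)=0, level(A)=1, enqueue
  process A: level=1
    A->D: in-degree(D)=0, level(D)=2, enqueue
  process D: level=2
All levels: A:1, B:0, C:0, D:2

Answer: A:1, B:0, C:0, D:2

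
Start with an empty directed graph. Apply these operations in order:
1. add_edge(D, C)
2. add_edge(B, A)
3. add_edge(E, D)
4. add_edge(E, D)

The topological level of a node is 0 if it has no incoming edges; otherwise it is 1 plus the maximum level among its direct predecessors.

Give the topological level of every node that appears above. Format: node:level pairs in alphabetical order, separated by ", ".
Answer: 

Answer: A:1, B:0, C:2, D:1, E:0

Derivation:
Op 1: add_edge(D, C). Edges now: 1
Op 2: add_edge(B, A). Edges now: 2
Op 3: add_edge(E, D). Edges now: 3
Op 4: add_edge(E, D) (duplicate, no change). Edges now: 3
Compute levels (Kahn BFS):
  sources (in-degree 0): B, E
  process B: level=0
    B->A: in-degree(A)=0, level(A)=1, enqueue
  process E: level=0
    E->D: in-degree(D)=0, level(D)=1, enqueue
  process A: level=1
  process D: level=1
    D->C: in-degree(C)=0, level(C)=2, enqueue
  process C: level=2
All levels: A:1, B:0, C:2, D:1, E:0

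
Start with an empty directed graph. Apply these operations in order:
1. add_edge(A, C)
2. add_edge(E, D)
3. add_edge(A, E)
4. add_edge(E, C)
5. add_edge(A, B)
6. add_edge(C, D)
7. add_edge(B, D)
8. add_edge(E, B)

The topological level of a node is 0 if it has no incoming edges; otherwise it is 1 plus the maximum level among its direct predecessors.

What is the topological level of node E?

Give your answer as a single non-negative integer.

Answer: 1

Derivation:
Op 1: add_edge(A, C). Edges now: 1
Op 2: add_edge(E, D). Edges now: 2
Op 3: add_edge(A, E). Edges now: 3
Op 4: add_edge(E, C). Edges now: 4
Op 5: add_edge(A, B). Edges now: 5
Op 6: add_edge(C, D). Edges now: 6
Op 7: add_edge(B, D). Edges now: 7
Op 8: add_edge(E, B). Edges now: 8
Compute levels (Kahn BFS):
  sources (in-degree 0): A
  process A: level=0
    A->B: in-degree(B)=1, level(B)>=1
    A->C: in-degree(C)=1, level(C)>=1
    A->E: in-degree(E)=0, level(E)=1, enqueue
  process E: level=1
    E->B: in-degree(B)=0, level(B)=2, enqueue
    E->C: in-degree(C)=0, level(C)=2, enqueue
    E->D: in-degree(D)=2, level(D)>=2
  process B: level=2
    B->D: in-degree(D)=1, level(D)>=3
  process C: level=2
    C->D: in-degree(D)=0, level(D)=3, enqueue
  process D: level=3
All levels: A:0, B:2, C:2, D:3, E:1
level(E) = 1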